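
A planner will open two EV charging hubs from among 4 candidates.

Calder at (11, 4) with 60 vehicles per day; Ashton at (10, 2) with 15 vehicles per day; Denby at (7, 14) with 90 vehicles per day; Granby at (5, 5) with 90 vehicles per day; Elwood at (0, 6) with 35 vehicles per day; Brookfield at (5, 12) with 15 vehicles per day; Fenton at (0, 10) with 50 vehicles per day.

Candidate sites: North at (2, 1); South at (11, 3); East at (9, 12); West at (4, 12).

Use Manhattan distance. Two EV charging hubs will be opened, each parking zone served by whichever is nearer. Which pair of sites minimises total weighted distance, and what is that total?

{South, West}, total 1925

Evaluate every pair (each demand assigned to the nearer of the two):
  {South, West}: total = 1925
  {South, East}: total = 2270
  {North, West}: total = 2495
  {East, West}: total = 2510
  {North, East}: total = 2580
  {North, South}: total = 3075
Best pair: {South, West} with total 1925.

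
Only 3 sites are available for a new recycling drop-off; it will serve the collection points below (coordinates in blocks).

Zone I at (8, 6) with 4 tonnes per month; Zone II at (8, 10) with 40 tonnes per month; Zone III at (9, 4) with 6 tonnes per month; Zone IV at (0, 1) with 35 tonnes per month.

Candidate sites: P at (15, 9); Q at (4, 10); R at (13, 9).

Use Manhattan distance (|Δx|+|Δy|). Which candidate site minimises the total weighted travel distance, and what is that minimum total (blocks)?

Total weighted distance at each candidate:
  P (15, 9): total = 1231
  Q (4, 10): total = 713
  R (13, 9): total = 1061
Minimum is at Q with total 713 blocks.

Q, total 713 blocks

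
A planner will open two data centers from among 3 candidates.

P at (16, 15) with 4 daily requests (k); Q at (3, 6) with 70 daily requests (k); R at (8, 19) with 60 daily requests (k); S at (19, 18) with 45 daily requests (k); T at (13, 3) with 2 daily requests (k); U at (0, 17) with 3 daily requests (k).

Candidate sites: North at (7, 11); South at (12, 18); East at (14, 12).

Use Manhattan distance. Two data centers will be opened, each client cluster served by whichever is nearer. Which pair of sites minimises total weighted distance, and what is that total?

{North, South}, total 1340

Evaluate every pair (each demand assigned to the nearer of the two):
  {North, South}: total = 1340
  {North, East}: total = 1744
  {South, East}: total = 1884
Best pair: {North, South} with total 1340.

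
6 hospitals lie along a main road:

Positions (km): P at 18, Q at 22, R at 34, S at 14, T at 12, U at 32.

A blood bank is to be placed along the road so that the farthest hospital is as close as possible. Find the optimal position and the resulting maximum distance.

location 23, max distance 11

The 1-center on a line is the midpoint of the two extreme points: leftmost at 12, rightmost at 34.
Optimal location = (12 + 34)/2 = 23; maximum distance = (34 − 12)/2 = 11.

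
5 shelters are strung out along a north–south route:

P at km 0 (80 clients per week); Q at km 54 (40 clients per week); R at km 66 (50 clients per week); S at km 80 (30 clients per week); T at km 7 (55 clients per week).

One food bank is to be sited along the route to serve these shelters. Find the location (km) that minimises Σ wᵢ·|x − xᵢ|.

x = 7

For a sum of weighted absolute distances on a line, the optimum is the weighted median (not the mean). Total weight W = 255; half-weight = 127.5.
Sort by position and accumulate weight:
  km 0 (P, w=80) → cum 80
  km 7 (T, w=55) → cum 135  ≥ 127.5 → median here
  km 54 (Q, w=40) → cum 175
  km 66 (R, w=50) → cum 225
  km 80 (S, w=30) → cum 255
Optimal location: km 7.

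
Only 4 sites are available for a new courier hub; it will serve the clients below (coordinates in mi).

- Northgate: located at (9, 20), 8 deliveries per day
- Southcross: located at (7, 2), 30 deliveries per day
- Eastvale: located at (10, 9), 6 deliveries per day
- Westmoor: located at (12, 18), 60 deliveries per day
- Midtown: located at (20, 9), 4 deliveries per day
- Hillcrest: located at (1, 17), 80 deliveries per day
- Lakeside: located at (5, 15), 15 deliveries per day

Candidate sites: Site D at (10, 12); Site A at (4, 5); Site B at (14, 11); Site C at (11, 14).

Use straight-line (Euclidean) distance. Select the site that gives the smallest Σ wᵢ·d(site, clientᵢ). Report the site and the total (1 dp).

Site C, total 1675.7 mi

Total weighted distance at each candidate:
  Site D (10, 12): total = 1728.1
  Site A (4, 5): total = 2419.2
  Site B (14, 11): total = 2206.5
  Site C (11, 14): total = 1675.7
Minimum is at Site C with total 1675.7 mi.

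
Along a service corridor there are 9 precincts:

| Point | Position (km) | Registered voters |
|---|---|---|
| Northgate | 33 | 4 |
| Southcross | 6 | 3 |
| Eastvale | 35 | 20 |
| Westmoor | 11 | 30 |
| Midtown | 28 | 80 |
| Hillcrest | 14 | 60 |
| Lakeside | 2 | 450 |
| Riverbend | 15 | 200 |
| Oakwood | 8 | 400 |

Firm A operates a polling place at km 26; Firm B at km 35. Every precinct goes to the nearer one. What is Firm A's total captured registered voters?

The indifferent point is the midpoint (26+35)/2 = 30.5; precincts left of it (closer to Firm A at 26) go to Firm A, those right go to Firm B.
  Lakeside at 2 (w=450) → Firm A
  Southcross at 6 (w=3) → Firm A
  Oakwood at 8 (w=400) → Firm A
  Westmoor at 11 (w=30) → Firm A
  Hillcrest at 14 (w=60) → Firm A
  Riverbend at 15 (w=200) → Firm A
  Midtown at 28 (w=80) → Firm A
  Northgate at 33 (w=4) → Firm B
  Eastvale at 35 (w=20) → Firm B
Firm A captures 1223; Firm B captures 24.

1223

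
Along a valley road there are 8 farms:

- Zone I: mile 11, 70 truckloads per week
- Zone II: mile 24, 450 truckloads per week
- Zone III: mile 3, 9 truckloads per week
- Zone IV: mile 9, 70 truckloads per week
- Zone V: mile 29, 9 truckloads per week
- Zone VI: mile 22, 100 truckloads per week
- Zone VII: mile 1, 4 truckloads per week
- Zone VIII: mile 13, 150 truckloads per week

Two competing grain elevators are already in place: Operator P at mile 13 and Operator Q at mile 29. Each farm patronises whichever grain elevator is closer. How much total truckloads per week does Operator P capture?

The indifferent point is the midpoint (13+29)/2 = 21; farms left of it (closer to Operator P at 13) go to Operator P, those right go to Operator Q.
  Zone VII at 1 (w=4) → Operator P
  Zone III at 3 (w=9) → Operator P
  Zone IV at 9 (w=70) → Operator P
  Zone I at 11 (w=70) → Operator P
  Zone VIII at 13 (w=150) → Operator P
  Zone VI at 22 (w=100) → Operator Q
  Zone II at 24 (w=450) → Operator Q
  Zone V at 29 (w=9) → Operator Q
Operator P captures 303; Operator Q captures 559.

303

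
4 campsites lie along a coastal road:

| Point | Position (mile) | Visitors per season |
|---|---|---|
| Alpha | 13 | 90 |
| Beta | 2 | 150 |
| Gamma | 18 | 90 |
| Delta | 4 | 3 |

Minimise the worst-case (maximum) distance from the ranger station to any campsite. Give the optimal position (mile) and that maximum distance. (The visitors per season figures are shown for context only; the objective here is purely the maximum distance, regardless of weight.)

location 10, max distance 8

The 1-center on a line is the midpoint of the two extreme points: leftmost at 2, rightmost at 18.
Optimal location = (2 + 18)/2 = 10; maximum distance = (18 − 2)/2 = 8.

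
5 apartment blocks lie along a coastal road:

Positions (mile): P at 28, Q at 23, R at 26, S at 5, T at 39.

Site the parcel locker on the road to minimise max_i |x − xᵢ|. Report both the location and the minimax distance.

The 1-center on a line is the midpoint of the two extreme points: leftmost at 5, rightmost at 39.
Optimal location = (5 + 39)/2 = 22; maximum distance = (39 − 5)/2 = 17.

location 22, max distance 17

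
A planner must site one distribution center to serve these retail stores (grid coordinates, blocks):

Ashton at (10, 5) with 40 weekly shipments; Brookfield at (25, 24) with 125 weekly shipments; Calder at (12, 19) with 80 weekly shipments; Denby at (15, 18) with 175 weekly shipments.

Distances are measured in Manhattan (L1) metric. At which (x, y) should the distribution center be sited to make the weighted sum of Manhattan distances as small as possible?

(15, 18)

Manhattan distance separates: Σwᵢ(|x−xᵢ|+|y−yᵢ|) = Σwᵢ|x−xᵢ| + Σwᵢ|y−yᵢ|, so x and y are optimised independently as 1-D weighted medians.
Total weight W = 420; half = 210.
x-coordinate, sorted with cumulative weight:
  x=10 (Ashton, w=40) cum 40
  x=12 (Calder, w=80) cum 120
  x=15 (Denby, w=175) cum 295  ← median
  x=25 (Brookfield, w=125) cum 420
⇒ x* = 15
y-coordinate, sorted with cumulative weight:
  y=5 (Ashton, w=40) cum 40
  y=18 (Denby, w=175) cum 215  ← median
  y=19 (Calder, w=80) cum 295
  y=24 (Brookfield, w=125) cum 420
⇒ y* = 18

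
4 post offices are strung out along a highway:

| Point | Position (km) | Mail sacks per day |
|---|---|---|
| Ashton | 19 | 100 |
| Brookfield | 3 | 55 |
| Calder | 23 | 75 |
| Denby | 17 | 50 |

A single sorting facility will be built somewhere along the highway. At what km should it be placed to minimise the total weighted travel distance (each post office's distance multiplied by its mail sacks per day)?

For a sum of weighted absolute distances on a line, the optimum is the weighted median (not the mean). Total weight W = 280; half-weight = 140.
Sort by position and accumulate weight:
  km 3 (Brookfield, w=55) → cum 55
  km 17 (Denby, w=50) → cum 105
  km 19 (Ashton, w=100) → cum 205  ≥ 140 → median here
  km 23 (Calder, w=75) → cum 280
Optimal location: km 19.

x = 19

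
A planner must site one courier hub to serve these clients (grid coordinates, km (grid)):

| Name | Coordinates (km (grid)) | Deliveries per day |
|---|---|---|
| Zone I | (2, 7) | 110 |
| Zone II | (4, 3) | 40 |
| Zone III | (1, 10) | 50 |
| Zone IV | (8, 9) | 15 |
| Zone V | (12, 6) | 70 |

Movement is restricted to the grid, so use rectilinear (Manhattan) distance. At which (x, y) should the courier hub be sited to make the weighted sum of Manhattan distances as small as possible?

Manhattan distance separates: Σwᵢ(|x−xᵢ|+|y−yᵢ|) = Σwᵢ|x−xᵢ| + Σwᵢ|y−yᵢ|, so x and y are optimised independently as 1-D weighted medians.
Total weight W = 285; half = 142.5.
x-coordinate, sorted with cumulative weight:
  x=1 (Zone III, w=50) cum 50
  x=2 (Zone I, w=110) cum 160  ← median
  x=4 (Zone II, w=40) cum 200
  x=8 (Zone IV, w=15) cum 215
  x=12 (Zone V, w=70) cum 285
⇒ x* = 2
y-coordinate, sorted with cumulative weight:
  y=3 (Zone II, w=40) cum 40
  y=6 (Zone V, w=70) cum 110
  y=7 (Zone I, w=110) cum 220  ← median
  y=9 (Zone IV, w=15) cum 235
  y=10 (Zone III, w=50) cum 285
⇒ y* = 7

(2, 7)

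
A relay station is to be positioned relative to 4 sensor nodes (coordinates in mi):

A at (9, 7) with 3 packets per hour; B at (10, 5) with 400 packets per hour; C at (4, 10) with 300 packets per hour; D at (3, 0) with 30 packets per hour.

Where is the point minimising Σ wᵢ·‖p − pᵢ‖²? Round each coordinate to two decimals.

(7.25, 6.85)

The minimiser of Σwᵢ‖p−pᵢ‖² is the weighted centroid p* = (Σwᵢpᵢ)/(Σwᵢ).
Σwᵢ = 733.
Σwᵢxᵢ = 3·9 + 400·10 + 300·4 + 30·3 = 5317.
Σwᵢyᵢ = 3·7 + 400·5 + 300·10 + 30·0 = 5021.
x* = 5317/733 = 7.25, y* = 5021/733 = 6.85.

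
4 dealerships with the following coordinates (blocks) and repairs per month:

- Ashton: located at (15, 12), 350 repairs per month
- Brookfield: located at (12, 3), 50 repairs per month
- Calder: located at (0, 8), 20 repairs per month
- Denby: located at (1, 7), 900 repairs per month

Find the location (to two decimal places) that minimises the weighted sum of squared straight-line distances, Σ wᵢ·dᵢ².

(5.11, 8.19)

The minimiser of Σwᵢ‖p−pᵢ‖² is the weighted centroid p* = (Σwᵢpᵢ)/(Σwᵢ).
Σwᵢ = 1320.
Σwᵢxᵢ = 350·15 + 50·12 + 20·0 + 900·1 = 6750.
Σwᵢyᵢ = 350·12 + 50·3 + 20·8 + 900·7 = 10810.
x* = 6750/1320 = 5.11, y* = 10810/1320 = 8.19.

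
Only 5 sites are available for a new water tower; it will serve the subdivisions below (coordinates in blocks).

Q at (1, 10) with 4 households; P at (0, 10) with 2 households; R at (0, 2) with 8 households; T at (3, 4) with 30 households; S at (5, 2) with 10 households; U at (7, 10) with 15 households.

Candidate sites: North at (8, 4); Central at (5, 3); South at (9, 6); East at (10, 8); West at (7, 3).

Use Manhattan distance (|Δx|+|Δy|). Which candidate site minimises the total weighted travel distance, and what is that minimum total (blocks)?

Total weighted distance at each candidate:
  North (8, 4): total = 465
  Central (5, 3): total = 351
  South (9, 6): total = 588
  East (10, 8): total = 711
  West (7, 3): total = 429
Minimum is at Central with total 351 blocks.

Central, total 351 blocks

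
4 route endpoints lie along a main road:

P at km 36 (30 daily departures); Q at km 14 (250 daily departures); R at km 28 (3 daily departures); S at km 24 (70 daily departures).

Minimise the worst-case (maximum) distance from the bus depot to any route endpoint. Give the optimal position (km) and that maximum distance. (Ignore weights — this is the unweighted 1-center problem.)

The 1-center on a line is the midpoint of the two extreme points: leftmost at 14, rightmost at 36.
Optimal location = (14 + 36)/2 = 25; maximum distance = (36 − 14)/2 = 11.

location 25, max distance 11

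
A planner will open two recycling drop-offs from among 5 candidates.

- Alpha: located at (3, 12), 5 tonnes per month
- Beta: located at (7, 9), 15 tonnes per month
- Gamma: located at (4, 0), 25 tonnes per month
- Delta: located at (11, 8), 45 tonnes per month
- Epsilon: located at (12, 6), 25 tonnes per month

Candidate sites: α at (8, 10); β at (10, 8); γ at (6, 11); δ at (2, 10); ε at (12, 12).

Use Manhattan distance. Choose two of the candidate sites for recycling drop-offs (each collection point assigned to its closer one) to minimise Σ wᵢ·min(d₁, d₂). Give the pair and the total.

{β, δ}, total 520

Evaluate every pair (each demand assigned to the nearer of the two):
  {β, δ}: total = 520
  {β, γ}: total = 535
  {α, β}: total = 560
  {β, ε}: total = 600
  {γ, ε}: total = 765
  {α, δ}: total = 770
  {δ, ε}: total = 780
  {α, ε}: total = 790
  {α, γ}: total = 800
  {γ, δ}: total = 995
Best pair: {β, δ} with total 520.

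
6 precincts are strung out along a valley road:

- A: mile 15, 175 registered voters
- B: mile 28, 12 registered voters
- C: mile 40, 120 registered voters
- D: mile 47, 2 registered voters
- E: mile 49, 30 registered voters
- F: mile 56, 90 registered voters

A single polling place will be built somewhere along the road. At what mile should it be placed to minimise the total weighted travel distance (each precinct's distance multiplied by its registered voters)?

For a sum of weighted absolute distances on a line, the optimum is the weighted median (not the mean). Total weight W = 429; half-weight = 214.5.
Sort by position and accumulate weight:
  mile 15 (A, w=175) → cum 175
  mile 28 (B, w=12) → cum 187
  mile 40 (C, w=120) → cum 307  ≥ 214.5 → median here
  mile 47 (D, w=2) → cum 309
  mile 49 (E, w=30) → cum 339
  mile 56 (F, w=90) → cum 429
Optimal location: mile 40.

x = 40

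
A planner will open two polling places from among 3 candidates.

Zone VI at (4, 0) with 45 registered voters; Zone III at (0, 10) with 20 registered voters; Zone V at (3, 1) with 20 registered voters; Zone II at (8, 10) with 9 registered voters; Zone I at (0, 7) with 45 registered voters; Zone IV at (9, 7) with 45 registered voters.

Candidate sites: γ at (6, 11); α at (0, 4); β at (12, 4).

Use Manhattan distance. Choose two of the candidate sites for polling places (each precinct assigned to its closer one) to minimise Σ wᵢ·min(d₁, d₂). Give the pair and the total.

Evaluate every pair (each demand assigned to the nearer of the two):
  {γ, α}: total = 1077
  {α, β}: total = 1095
  {γ, β}: total = 1667
Best pair: {γ, α} with total 1077.

{γ, α}, total 1077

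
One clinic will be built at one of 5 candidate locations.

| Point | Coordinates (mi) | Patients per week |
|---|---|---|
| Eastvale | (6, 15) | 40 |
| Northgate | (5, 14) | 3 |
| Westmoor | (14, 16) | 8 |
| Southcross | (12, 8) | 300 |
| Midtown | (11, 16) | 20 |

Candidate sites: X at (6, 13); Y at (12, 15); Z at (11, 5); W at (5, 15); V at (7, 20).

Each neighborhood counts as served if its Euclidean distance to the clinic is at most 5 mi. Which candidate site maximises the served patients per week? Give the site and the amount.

Coverage radius r = 5 mi; a point is covered iff (Δx)²+(Δy)² ≤ 5² = 25.
  X (6, 13): covers {Eastvale, Northgate} → 43
  Y (12, 15): covers {Westmoor, Midtown} → 28
  Z (11, 5): covers {Southcross} → 300
  W (5, 15): covers {Eastvale, Northgate} → 43
  V (7, 20): covers {none} → 0
Maximum coverage at Z: 300 patients per week.

Z, covering 300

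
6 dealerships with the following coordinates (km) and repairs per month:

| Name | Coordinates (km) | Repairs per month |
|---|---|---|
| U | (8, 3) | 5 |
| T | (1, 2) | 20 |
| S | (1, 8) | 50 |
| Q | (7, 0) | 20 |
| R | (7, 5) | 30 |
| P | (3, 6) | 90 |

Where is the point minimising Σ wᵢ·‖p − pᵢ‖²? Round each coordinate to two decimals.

The minimiser of Σwᵢ‖p−pᵢ‖² is the weighted centroid p* = (Σwᵢpᵢ)/(Σwᵢ).
Σwᵢ = 215.
Σwᵢxᵢ = 5·8 + 20·1 + 50·1 + 20·7 + 30·7 + 90·3 = 730.
Σwᵢyᵢ = 5·3 + 20·2 + 50·8 + 20·0 + 30·5 + 90·6 = 1145.
x* = 730/215 = 3.40, y* = 1145/215 = 5.33.

(3.40, 5.33)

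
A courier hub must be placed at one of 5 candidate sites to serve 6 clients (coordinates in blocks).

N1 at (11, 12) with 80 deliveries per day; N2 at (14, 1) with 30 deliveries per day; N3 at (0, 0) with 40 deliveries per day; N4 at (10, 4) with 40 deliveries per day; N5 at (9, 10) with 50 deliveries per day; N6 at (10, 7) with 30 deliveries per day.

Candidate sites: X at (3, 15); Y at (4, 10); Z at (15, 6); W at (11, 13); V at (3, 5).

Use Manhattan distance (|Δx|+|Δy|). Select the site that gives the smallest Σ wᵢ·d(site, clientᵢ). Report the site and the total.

Total weighted distance at each candidate:
  X (3, 15): total = 4070
  Y (4, 10): total = 2850
  Z (15, 6): total = 2780
  W (11, 13): total = 2350
  V (3, 5): total = 3110
Minimum is at W with total 2350 blocks.

W, total 2350 blocks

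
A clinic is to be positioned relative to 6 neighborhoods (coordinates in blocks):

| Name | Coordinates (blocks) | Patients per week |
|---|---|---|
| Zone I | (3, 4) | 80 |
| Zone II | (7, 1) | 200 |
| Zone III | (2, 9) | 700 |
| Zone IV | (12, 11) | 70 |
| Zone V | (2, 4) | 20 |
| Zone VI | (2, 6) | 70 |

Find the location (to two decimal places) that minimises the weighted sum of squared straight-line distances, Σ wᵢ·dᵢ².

The minimiser of Σwᵢ‖p−pᵢ‖² is the weighted centroid p* = (Σwᵢpᵢ)/(Σwᵢ).
Σwᵢ = 1140.
Σwᵢxᵢ = 80·3 + 200·7 + 700·2 + 70·12 + 20·2 + 70·2 = 4060.
Σwᵢyᵢ = 80·4 + 200·1 + 700·9 + 70·11 + 20·4 + 70·6 = 8090.
x* = 4060/1140 = 3.56, y* = 8090/1140 = 7.10.

(3.56, 7.10)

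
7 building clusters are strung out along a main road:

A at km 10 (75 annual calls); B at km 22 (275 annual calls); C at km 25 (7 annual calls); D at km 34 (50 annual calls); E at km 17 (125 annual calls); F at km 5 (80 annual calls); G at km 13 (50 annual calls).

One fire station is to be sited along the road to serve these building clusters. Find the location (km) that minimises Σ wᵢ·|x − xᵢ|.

For a sum of weighted absolute distances on a line, the optimum is the weighted median (not the mean). Total weight W = 662; half-weight = 331.
Sort by position and accumulate weight:
  km 5 (F, w=80) → cum 80
  km 10 (A, w=75) → cum 155
  km 13 (G, w=50) → cum 205
  km 17 (E, w=125) → cum 330
  km 22 (B, w=275) → cum 605  ≥ 331 → median here
  km 25 (C, w=7) → cum 612
  km 34 (D, w=50) → cum 662
Optimal location: km 22.

x = 22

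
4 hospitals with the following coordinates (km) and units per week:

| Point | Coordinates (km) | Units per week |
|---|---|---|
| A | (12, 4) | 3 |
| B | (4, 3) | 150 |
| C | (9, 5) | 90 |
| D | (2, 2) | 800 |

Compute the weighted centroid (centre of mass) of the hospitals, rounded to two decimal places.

(2.92, 2.41)

The minimiser of Σwᵢ‖p−pᵢ‖² is the weighted centroid p* = (Σwᵢpᵢ)/(Σwᵢ).
Σwᵢ = 1043.
Σwᵢxᵢ = 3·12 + 150·4 + 90·9 + 800·2 = 3046.
Σwᵢyᵢ = 3·4 + 150·3 + 90·5 + 800·2 = 2512.
x* = 3046/1043 = 2.92, y* = 2512/1043 = 2.41.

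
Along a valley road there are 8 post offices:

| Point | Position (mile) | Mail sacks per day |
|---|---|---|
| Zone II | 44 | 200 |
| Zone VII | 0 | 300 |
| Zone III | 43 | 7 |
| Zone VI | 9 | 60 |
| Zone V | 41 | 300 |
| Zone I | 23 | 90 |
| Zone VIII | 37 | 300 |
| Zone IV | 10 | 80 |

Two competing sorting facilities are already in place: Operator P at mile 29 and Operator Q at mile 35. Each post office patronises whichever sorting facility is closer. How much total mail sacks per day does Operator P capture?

The indifferent point is the midpoint (29+35)/2 = 32; post offices left of it (closer to Operator P at 29) go to Operator P, those right go to Operator Q.
  Zone VII at 0 (w=300) → Operator P
  Zone VI at 9 (w=60) → Operator P
  Zone IV at 10 (w=80) → Operator P
  Zone I at 23 (w=90) → Operator P
  Zone VIII at 37 (w=300) → Operator Q
  Zone V at 41 (w=300) → Operator Q
  Zone III at 43 (w=7) → Operator Q
  Zone II at 44 (w=200) → Operator Q
Operator P captures 530; Operator Q captures 807.

530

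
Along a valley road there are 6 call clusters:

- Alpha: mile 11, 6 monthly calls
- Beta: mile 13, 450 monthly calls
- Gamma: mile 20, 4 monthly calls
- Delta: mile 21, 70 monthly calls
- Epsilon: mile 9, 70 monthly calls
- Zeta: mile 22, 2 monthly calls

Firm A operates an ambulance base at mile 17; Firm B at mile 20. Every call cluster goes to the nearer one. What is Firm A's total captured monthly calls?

526

The indifferent point is the midpoint (17+20)/2 = 18.5; call clusters left of it (closer to Firm A at 17) go to Firm A, those right go to Firm B.
  Epsilon at 9 (w=70) → Firm A
  Alpha at 11 (w=6) → Firm A
  Beta at 13 (w=450) → Firm A
  Gamma at 20 (w=4) → Firm B
  Delta at 21 (w=70) → Firm B
  Zeta at 22 (w=2) → Firm B
Firm A captures 526; Firm B captures 76.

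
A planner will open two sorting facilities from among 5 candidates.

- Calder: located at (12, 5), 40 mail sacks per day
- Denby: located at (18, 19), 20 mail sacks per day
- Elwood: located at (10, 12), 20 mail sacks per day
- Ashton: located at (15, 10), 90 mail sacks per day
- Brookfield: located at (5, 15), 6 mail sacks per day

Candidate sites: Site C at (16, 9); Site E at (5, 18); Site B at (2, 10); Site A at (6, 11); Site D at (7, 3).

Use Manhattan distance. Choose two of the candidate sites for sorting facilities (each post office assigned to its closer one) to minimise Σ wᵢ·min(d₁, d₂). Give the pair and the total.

Evaluate every pair (each demand assigned to the nearer of the two):
  {Site C, Site A}: total = 870
  {Site C, Site E}: total = 938
  {Site C, Site D}: total = 964
  {Site C, Site B}: total = 968
  {Site A, Site D}: total = 1710
  {Site E, Site A}: total = 1778
  {Site B, Site A}: total = 1910
  {Site E, Site D}: total = 2148
  {Site B, Site D}: total = 2198
  {Site E, Site B}: total = 2268
Best pair: {Site C, Site A} with total 870.

{Site C, Site A}, total 870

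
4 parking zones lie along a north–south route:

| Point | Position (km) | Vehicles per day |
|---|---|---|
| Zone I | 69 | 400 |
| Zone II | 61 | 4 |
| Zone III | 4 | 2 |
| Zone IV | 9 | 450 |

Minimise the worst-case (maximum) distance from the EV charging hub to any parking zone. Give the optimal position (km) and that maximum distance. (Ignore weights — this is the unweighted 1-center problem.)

The 1-center on a line is the midpoint of the two extreme points: leftmost at 4, rightmost at 69.
Optimal location = (4 + 69)/2 = 36.5; maximum distance = (69 − 4)/2 = 32.5.

location 36.5, max distance 32.5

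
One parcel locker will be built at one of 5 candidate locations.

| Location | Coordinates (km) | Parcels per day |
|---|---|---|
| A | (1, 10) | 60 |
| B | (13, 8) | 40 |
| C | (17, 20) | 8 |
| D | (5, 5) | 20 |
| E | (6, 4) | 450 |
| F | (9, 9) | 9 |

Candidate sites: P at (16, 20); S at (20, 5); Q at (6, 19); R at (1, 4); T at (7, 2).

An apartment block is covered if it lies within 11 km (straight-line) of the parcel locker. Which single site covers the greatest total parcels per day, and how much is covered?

Coverage radius r = 11 km; a point is covered iff (Δx)²+(Δy)² ≤ 11² = 121.
  P (16, 20): covers {C} → 8
  S (20, 5): covers {B} → 40
  Q (6, 19): covers {A, F} → 69
  R (1, 4): covers {A, D, E, F} → 539
  T (7, 2): covers {A, B, D, E, F} → 579
Maximum coverage at T: 579 parcels per day.

T, covering 579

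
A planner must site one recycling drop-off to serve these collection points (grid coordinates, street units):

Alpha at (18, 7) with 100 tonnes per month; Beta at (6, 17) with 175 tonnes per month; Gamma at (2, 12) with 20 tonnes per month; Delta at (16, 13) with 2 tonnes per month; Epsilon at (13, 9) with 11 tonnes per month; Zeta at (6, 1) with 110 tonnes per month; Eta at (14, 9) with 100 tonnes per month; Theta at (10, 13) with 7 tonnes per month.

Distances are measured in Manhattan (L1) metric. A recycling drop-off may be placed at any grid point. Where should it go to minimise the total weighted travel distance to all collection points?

Manhattan distance separates: Σwᵢ(|x−xᵢ|+|y−yᵢ|) = Σwᵢ|x−xᵢ| + Σwᵢ|y−yᵢ|, so x and y are optimised independently as 1-D weighted medians.
Total weight W = 525; half = 262.5.
x-coordinate, sorted with cumulative weight:
  x=2 (Gamma, w=20) cum 20
  x=6 (Beta, w=175) cum 195
  x=6 (Zeta, w=110) cum 305  ← median
  x=10 (Theta, w=7) cum 312
  x=13 (Epsilon, w=11) cum 323
  x=14 (Eta, w=100) cum 423
  x=16 (Delta, w=2) cum 425
  x=18 (Alpha, w=100) cum 525
⇒ x* = 6
y-coordinate, sorted with cumulative weight:
  y=1 (Zeta, w=110) cum 110
  y=7 (Alpha, w=100) cum 210
  y=9 (Epsilon, w=11) cum 221
  y=9 (Eta, w=100) cum 321  ← median
  y=12 (Gamma, w=20) cum 341
  y=13 (Delta, w=2) cum 343
  y=13 (Theta, w=7) cum 350
  y=17 (Beta, w=175) cum 525
⇒ y* = 9

(6, 9)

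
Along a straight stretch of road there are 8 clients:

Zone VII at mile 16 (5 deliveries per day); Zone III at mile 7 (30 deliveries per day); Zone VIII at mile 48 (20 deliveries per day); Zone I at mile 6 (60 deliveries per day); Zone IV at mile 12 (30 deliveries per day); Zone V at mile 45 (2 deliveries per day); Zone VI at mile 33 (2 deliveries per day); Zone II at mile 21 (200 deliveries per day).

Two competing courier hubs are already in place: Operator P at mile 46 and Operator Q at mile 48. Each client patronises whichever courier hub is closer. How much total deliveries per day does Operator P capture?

The indifferent point is the midpoint (46+48)/2 = 47; clients left of it (closer to Operator P at 46) go to Operator P, those right go to Operator Q.
  Zone I at 6 (w=60) → Operator P
  Zone III at 7 (w=30) → Operator P
  Zone IV at 12 (w=30) → Operator P
  Zone VII at 16 (w=5) → Operator P
  Zone II at 21 (w=200) → Operator P
  Zone VI at 33 (w=2) → Operator P
  Zone V at 45 (w=2) → Operator P
  Zone VIII at 48 (w=20) → Operator Q
Operator P captures 329; Operator Q captures 20.

329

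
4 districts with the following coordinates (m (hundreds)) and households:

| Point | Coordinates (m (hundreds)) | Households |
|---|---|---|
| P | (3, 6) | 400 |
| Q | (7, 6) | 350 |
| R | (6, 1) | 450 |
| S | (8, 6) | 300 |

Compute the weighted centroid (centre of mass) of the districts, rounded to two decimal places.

(5.83, 4.50)

The minimiser of Σwᵢ‖p−pᵢ‖² is the weighted centroid p* = (Σwᵢpᵢ)/(Σwᵢ).
Σwᵢ = 1500.
Σwᵢxᵢ = 400·3 + 350·7 + 450·6 + 300·8 = 8750.
Σwᵢyᵢ = 400·6 + 350·6 + 450·1 + 300·6 = 6750.
x* = 8750/1500 = 5.83, y* = 6750/1500 = 4.50.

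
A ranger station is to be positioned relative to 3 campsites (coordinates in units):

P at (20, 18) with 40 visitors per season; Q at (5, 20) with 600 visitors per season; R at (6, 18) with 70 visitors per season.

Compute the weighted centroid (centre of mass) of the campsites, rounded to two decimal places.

(5.94, 19.69)

The minimiser of Σwᵢ‖p−pᵢ‖² is the weighted centroid p* = (Σwᵢpᵢ)/(Σwᵢ).
Σwᵢ = 710.
Σwᵢxᵢ = 40·20 + 600·5 + 70·6 = 4220.
Σwᵢyᵢ = 40·18 + 600·20 + 70·18 = 13980.
x* = 4220/710 = 5.94, y* = 13980/710 = 19.69.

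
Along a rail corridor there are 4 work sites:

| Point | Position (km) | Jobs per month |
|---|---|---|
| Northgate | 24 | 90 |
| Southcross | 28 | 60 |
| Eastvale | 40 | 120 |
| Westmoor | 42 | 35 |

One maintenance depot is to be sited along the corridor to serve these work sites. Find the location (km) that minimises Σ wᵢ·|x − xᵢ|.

For a sum of weighted absolute distances on a line, the optimum is the weighted median (not the mean). Total weight W = 305; half-weight = 152.5.
Sort by position and accumulate weight:
  km 24 (Northgate, w=90) → cum 90
  km 28 (Southcross, w=60) → cum 150
  km 40 (Eastvale, w=120) → cum 270  ≥ 152.5 → median here
  km 42 (Westmoor, w=35) → cum 305
Optimal location: km 40.

x = 40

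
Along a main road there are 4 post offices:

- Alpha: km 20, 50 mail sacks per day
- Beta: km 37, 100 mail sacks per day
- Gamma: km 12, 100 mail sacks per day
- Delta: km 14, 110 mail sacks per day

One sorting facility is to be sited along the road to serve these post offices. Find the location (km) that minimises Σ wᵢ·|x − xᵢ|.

x = 14

For a sum of weighted absolute distances on a line, the optimum is the weighted median (not the mean). Total weight W = 360; half-weight = 180.
Sort by position and accumulate weight:
  km 12 (Gamma, w=100) → cum 100
  km 14 (Delta, w=110) → cum 210  ≥ 180 → median here
  km 20 (Alpha, w=50) → cum 260
  km 37 (Beta, w=100) → cum 360
Optimal location: km 14.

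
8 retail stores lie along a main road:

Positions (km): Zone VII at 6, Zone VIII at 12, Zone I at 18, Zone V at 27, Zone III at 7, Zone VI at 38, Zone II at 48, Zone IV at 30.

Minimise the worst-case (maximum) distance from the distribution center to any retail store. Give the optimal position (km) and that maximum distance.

location 27, max distance 21

The 1-center on a line is the midpoint of the two extreme points: leftmost at 6, rightmost at 48.
Optimal location = (6 + 48)/2 = 27; maximum distance = (48 − 6)/2 = 21.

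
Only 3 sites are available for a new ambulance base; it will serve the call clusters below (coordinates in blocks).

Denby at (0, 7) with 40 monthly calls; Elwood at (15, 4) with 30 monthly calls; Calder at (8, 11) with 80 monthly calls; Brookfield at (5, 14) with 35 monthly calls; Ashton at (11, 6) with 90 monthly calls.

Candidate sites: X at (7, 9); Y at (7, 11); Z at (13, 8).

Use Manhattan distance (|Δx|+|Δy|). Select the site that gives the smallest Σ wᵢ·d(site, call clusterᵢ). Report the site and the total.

Total weighted distance at each candidate:
  X (7, 9): total = 1865
  Y (7, 11): total = 1955
  Z (13, 8): total = 2230
Minimum is at X with total 1865 blocks.

X, total 1865 blocks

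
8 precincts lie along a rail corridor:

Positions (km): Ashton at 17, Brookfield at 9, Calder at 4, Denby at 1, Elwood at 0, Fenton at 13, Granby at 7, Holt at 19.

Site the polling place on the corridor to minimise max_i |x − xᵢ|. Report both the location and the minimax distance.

location 9.5, max distance 9.5

The 1-center on a line is the midpoint of the two extreme points: leftmost at 0, rightmost at 19.
Optimal location = (0 + 19)/2 = 9.5; maximum distance = (19 − 0)/2 = 9.5.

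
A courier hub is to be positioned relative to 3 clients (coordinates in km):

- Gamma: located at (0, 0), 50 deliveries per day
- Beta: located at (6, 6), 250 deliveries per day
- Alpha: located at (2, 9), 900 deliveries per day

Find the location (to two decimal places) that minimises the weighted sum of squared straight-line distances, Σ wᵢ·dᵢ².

(2.75, 8.00)

The minimiser of Σwᵢ‖p−pᵢ‖² is the weighted centroid p* = (Σwᵢpᵢ)/(Σwᵢ).
Σwᵢ = 1200.
Σwᵢxᵢ = 50·0 + 250·6 + 900·2 = 3300.
Σwᵢyᵢ = 50·0 + 250·6 + 900·9 = 9600.
x* = 3300/1200 = 2.75, y* = 9600/1200 = 8.00.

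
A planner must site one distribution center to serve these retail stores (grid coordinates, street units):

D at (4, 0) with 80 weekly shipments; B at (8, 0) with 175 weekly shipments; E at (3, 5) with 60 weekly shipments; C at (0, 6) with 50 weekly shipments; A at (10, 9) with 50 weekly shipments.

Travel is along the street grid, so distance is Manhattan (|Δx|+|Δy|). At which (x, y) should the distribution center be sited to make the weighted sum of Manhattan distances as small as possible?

(8, 0)

Manhattan distance separates: Σwᵢ(|x−xᵢ|+|y−yᵢ|) = Σwᵢ|x−xᵢ| + Σwᵢ|y−yᵢ|, so x and y are optimised independently as 1-D weighted medians.
Total weight W = 415; half = 207.5.
x-coordinate, sorted with cumulative weight:
  x=0 (C, w=50) cum 50
  x=3 (E, w=60) cum 110
  x=4 (D, w=80) cum 190
  x=8 (B, w=175) cum 365  ← median
  x=10 (A, w=50) cum 415
⇒ x* = 8
y-coordinate, sorted with cumulative weight:
  y=0 (D, w=80) cum 80
  y=0 (B, w=175) cum 255  ← median
  y=5 (E, w=60) cum 315
  y=6 (C, w=50) cum 365
  y=9 (A, w=50) cum 415
⇒ y* = 0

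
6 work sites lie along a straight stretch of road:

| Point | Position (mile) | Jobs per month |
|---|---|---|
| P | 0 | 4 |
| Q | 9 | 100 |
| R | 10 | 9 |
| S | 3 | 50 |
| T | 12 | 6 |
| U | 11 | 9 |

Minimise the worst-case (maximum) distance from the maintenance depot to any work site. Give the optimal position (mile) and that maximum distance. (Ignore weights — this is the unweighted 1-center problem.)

The 1-center on a line is the midpoint of the two extreme points: leftmost at 0, rightmost at 12.
Optimal location = (0 + 12)/2 = 6; maximum distance = (12 − 0)/2 = 6.

location 6, max distance 6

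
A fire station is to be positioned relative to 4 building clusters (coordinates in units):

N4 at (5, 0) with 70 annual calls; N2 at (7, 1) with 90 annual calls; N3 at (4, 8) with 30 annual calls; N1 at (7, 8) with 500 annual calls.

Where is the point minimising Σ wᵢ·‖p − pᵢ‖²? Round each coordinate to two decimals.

The minimiser of Σwᵢ‖p−pᵢ‖² is the weighted centroid p* = (Σwᵢpᵢ)/(Σwᵢ).
Σwᵢ = 690.
Σwᵢxᵢ = 70·5 + 90·7 + 30·4 + 500·7 = 4600.
Σwᵢyᵢ = 70·0 + 90·1 + 30·8 + 500·8 = 4330.
x* = 4600/690 = 6.67, y* = 4330/690 = 6.28.

(6.67, 6.28)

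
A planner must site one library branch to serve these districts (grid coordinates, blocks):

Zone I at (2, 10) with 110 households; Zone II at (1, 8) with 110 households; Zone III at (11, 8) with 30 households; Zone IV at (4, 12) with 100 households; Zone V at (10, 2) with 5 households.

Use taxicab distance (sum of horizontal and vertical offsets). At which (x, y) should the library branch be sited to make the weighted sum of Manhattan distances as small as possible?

Manhattan distance separates: Σwᵢ(|x−xᵢ|+|y−yᵢ|) = Σwᵢ|x−xᵢ| + Σwᵢ|y−yᵢ|, so x and y are optimised independently as 1-D weighted medians.
Total weight W = 355; half = 177.5.
x-coordinate, sorted with cumulative weight:
  x=1 (Zone II, w=110) cum 110
  x=2 (Zone I, w=110) cum 220  ← median
  x=4 (Zone IV, w=100) cum 320
  x=10 (Zone V, w=5) cum 325
  x=11 (Zone III, w=30) cum 355
⇒ x* = 2
y-coordinate, sorted with cumulative weight:
  y=2 (Zone V, w=5) cum 5
  y=8 (Zone II, w=110) cum 115
  y=8 (Zone III, w=30) cum 145
  y=10 (Zone I, w=110) cum 255  ← median
  y=12 (Zone IV, w=100) cum 355
⇒ y* = 10

(2, 10)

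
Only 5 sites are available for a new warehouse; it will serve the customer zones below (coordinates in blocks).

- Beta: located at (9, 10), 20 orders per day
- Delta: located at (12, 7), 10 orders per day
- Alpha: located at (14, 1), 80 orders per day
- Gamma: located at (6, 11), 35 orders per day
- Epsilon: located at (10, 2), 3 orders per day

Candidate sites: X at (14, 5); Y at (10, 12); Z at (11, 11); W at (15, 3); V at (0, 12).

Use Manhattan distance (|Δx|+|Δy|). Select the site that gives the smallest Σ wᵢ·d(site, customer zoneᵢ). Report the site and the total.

X, total 1071 blocks

Total weighted distance at each candidate:
  X (14, 5): total = 1071
  Y (10, 12): total = 1535
  Z (11, 11): total = 1355
  W (15, 3): total = 1183
  V (0, 12): total = 2695
Minimum is at X with total 1071 blocks.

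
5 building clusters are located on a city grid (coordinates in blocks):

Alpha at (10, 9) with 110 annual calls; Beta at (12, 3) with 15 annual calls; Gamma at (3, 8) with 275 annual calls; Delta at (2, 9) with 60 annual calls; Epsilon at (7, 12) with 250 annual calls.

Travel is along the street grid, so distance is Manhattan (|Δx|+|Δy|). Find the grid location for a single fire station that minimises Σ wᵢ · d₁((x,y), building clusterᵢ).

(7, 9)

Manhattan distance separates: Σwᵢ(|x−xᵢ|+|y−yᵢ|) = Σwᵢ|x−xᵢ| + Σwᵢ|y−yᵢ|, so x and y are optimised independently as 1-D weighted medians.
Total weight W = 710; half = 355.
x-coordinate, sorted with cumulative weight:
  x=2 (Delta, w=60) cum 60
  x=3 (Gamma, w=275) cum 335
  x=7 (Epsilon, w=250) cum 585  ← median
  x=10 (Alpha, w=110) cum 695
  x=12 (Beta, w=15) cum 710
⇒ x* = 7
y-coordinate, sorted with cumulative weight:
  y=3 (Beta, w=15) cum 15
  y=8 (Gamma, w=275) cum 290
  y=9 (Alpha, w=110) cum 400  ← median
  y=9 (Delta, w=60) cum 460
  y=12 (Epsilon, w=250) cum 710
⇒ y* = 9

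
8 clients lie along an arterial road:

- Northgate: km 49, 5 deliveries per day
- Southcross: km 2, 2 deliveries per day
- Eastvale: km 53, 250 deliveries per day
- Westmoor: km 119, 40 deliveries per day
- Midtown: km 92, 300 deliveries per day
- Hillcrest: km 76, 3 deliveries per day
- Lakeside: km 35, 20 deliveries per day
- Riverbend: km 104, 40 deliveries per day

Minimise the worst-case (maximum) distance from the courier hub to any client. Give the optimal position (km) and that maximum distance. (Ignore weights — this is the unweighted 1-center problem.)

The 1-center on a line is the midpoint of the two extreme points: leftmost at 2, rightmost at 119.
Optimal location = (2 + 119)/2 = 60.5; maximum distance = (119 − 2)/2 = 58.5.

location 60.5, max distance 58.5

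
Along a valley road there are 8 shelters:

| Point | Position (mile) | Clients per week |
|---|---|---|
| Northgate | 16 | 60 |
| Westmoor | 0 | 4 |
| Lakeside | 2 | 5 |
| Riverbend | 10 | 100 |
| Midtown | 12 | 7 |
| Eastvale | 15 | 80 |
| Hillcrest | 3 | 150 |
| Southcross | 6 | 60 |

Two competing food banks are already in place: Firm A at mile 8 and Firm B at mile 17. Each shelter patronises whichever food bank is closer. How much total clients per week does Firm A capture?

The indifferent point is the midpoint (8+17)/2 = 12.5; shelters left of it (closer to Firm A at 8) go to Firm A, those right go to Firm B.
  Westmoor at 0 (w=4) → Firm A
  Lakeside at 2 (w=5) → Firm A
  Hillcrest at 3 (w=150) → Firm A
  Southcross at 6 (w=60) → Firm A
  Riverbend at 10 (w=100) → Firm A
  Midtown at 12 (w=7) → Firm A
  Eastvale at 15 (w=80) → Firm B
  Northgate at 16 (w=60) → Firm B
Firm A captures 326; Firm B captures 140.

326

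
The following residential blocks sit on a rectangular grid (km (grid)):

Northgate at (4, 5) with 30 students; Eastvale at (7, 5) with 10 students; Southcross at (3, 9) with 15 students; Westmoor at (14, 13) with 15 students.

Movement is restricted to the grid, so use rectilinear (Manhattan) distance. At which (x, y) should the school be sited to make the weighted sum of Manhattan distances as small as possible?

(4, 5)

Manhattan distance separates: Σwᵢ(|x−xᵢ|+|y−yᵢ|) = Σwᵢ|x−xᵢ| + Σwᵢ|y−yᵢ|, so x and y are optimised independently as 1-D weighted medians.
Total weight W = 70; half = 35.
x-coordinate, sorted with cumulative weight:
  x=3 (Southcross, w=15) cum 15
  x=4 (Northgate, w=30) cum 45  ← median
  x=7 (Eastvale, w=10) cum 55
  x=14 (Westmoor, w=15) cum 70
⇒ x* = 4
y-coordinate, sorted with cumulative weight:
  y=5 (Northgate, w=30) cum 30
  y=5 (Eastvale, w=10) cum 40  ← median
  y=9 (Southcross, w=15) cum 55
  y=13 (Westmoor, w=15) cum 70
⇒ y* = 5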